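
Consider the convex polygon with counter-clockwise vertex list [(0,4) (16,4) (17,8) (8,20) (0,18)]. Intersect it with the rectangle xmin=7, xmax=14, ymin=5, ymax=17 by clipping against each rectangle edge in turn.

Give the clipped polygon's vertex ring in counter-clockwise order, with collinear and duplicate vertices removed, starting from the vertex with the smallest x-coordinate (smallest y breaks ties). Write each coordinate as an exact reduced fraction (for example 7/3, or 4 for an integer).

Clipped polygon: [(7,5) (14,5) (14,12) (41/4,17) (7,17)]

1. After x ≥ 7: [(7,4) (16,4) (17,8) (8,20) (7,79/4)]
2. After x ≤ 14: [(7,4) (14,4) (14,12) (8,20) (7,79/4)]
3. After y ≥ 5: [(7,5) (14,5) (14,12) (8,20) (7,79/4)]
4. After y ≤ 17: [(7,17) (7,5) (14,5) (14,12) (41/4,17)]
5. Canonical ring: [(7,5) (14,5) (14,12) (41/4,17) (7,17)]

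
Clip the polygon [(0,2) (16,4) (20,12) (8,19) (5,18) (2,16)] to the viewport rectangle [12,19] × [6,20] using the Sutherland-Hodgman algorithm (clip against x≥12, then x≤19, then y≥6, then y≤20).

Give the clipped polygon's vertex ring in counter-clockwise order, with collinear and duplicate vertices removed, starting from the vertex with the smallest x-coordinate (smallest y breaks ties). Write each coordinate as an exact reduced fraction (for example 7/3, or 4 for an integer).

Clipped polygon: [(12,6) (17,6) (19,10) (19,151/12) (12,50/3)]

1. After x ≥ 12: [(12,7/2) (16,4) (20,12) (12,50/3)]
2. After x ≤ 19: [(12,7/2) (16,4) (19,10) (19,151/12) (12,50/3)]
3. After y ≥ 6: [(12,6) (17,6) (19,10) (19,151/12) (12,50/3)]
4. After y ≤ 20: [(12,6) (17,6) (19,10) (19,151/12) (12,50/3)]
5. Canonical ring: [(12,6) (17,6) (19,10) (19,151/12) (12,50/3)]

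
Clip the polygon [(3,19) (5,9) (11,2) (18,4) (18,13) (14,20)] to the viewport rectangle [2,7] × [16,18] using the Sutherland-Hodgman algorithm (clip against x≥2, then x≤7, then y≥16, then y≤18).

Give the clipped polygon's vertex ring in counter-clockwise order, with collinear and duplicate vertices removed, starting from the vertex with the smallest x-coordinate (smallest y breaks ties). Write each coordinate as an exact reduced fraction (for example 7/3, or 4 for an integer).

Clipped polygon: [(16/5,18) (18/5,16) (7,16) (7,18)]

1. After x ≥ 2: [(3,19) (5,9) (11,2) (18,4) (18,13) (14,20)]
2. After x ≤ 7: [(7,213/11) (3,19) (5,9) (7,20/3)]
3. After y ≥ 16: [(7,16) (7,213/11) (3,19) (18/5,16)]
4. After y ≤ 18: [(7,16) (7,18) (16/5,18) (18/5,16)]
5. Canonical ring: [(16/5,18) (18/5,16) (7,16) (7,18)]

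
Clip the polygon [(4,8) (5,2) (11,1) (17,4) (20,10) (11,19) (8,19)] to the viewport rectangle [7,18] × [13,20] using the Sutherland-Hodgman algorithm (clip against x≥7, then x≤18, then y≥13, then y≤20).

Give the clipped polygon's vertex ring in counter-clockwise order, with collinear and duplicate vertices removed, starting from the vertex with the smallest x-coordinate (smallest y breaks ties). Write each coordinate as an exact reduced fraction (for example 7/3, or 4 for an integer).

1. After x ≥ 7: [(7,65/4) (7,5/3) (11,1) (17,4) (20,10) (11,19) (8,19)]
2. After x ≤ 18: [(7,65/4) (7,5/3) (11,1) (17,4) (18,6) (18,12) (11,19) (8,19)]
3. After y ≥ 13: [(7,65/4) (7,13) (17,13) (11,19) (8,19)]
4. After y ≤ 20: [(7,65/4) (7,13) (17,13) (11,19) (8,19)]
5. Canonical ring: [(7,13) (17,13) (11,19) (8,19) (7,65/4)]

Clipped polygon: [(7,13) (17,13) (11,19) (8,19) (7,65/4)]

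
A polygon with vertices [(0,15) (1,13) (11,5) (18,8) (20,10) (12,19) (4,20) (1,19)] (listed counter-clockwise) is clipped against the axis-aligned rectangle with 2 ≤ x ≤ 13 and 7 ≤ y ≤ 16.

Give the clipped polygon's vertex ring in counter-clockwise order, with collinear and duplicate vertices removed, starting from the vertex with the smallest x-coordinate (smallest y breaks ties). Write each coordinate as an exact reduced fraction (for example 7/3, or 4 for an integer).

1. After x ≥ 2: [(2,61/5) (11,5) (18,8) (20,10) (12,19) (4,20) (2,58/3)]
2. After x ≤ 13: [(2,61/5) (11,5) (13,41/7) (13,143/8) (12,19) (4,20) (2,58/3)]
3. After y ≥ 7: [(2,61/5) (17/2,7) (13,7) (13,143/8) (12,19) (4,20) (2,58/3)]
4. After y ≤ 16: [(2,16) (2,61/5) (17/2,7) (13,7) (13,16)]
5. Canonical ring: [(2,61/5) (17/2,7) (13,7) (13,16) (2,16)]

Clipped polygon: [(2,61/5) (17/2,7) (13,7) (13,16) (2,16)]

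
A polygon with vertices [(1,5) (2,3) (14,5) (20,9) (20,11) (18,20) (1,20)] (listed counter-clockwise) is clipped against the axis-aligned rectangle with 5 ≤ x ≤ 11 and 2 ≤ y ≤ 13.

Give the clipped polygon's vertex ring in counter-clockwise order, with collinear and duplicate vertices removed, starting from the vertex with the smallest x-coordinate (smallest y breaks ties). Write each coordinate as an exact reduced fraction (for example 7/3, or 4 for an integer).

1. After x ≥ 5: [(5,7/2) (14,5) (20,9) (20,11) (18,20) (5,20)]
2. After x ≤ 11: [(5,7/2) (11,9/2) (11,20) (5,20)]
3. After y ≥ 2: [(5,7/2) (11,9/2) (11,20) (5,20)]
4. After y ≤ 13: [(5,13) (5,7/2) (11,9/2) (11,13)]
5. Canonical ring: [(5,7/2) (11,9/2) (11,13) (5,13)]

Clipped polygon: [(5,7/2) (11,9/2) (11,13) (5,13)]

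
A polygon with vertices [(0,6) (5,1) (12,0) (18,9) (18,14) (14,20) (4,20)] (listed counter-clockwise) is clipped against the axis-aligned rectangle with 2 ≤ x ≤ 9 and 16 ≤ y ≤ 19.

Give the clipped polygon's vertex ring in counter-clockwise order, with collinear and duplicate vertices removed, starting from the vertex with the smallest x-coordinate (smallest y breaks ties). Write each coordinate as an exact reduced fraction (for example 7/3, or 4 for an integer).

1. After x ≥ 2: [(2,13) (2,4) (5,1) (12,0) (18,9) (18,14) (14,20) (4,20)]
2. After x ≤ 9: [(2,13) (2,4) (5,1) (9,3/7) (9,20) (4,20)]
3. After y ≥ 16: [(20/7,16) (9,16) (9,20) (4,20)]
4. After y ≤ 19: [(26/7,19) (20/7,16) (9,16) (9,19)]
5. Canonical ring: [(20/7,16) (9,16) (9,19) (26/7,19)]

Clipped polygon: [(20/7,16) (9,16) (9,19) (26/7,19)]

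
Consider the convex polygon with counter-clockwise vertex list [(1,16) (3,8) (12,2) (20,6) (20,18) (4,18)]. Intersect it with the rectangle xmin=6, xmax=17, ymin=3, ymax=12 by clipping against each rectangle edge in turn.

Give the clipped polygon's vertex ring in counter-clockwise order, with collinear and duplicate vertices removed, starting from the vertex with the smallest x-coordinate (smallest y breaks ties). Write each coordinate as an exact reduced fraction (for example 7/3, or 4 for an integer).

Clipped polygon: [(6,6) (21/2,3) (14,3) (17,9/2) (17,12) (6,12)]

1. After x ≥ 6: [(6,6) (12,2) (20,6) (20,18) (6,18)]
2. After x ≤ 17: [(6,6) (12,2) (17,9/2) (17,18) (6,18)]
3. After y ≥ 3: [(6,6) (21/2,3) (14,3) (17,9/2) (17,18) (6,18)]
4. After y ≤ 12: [(6,12) (6,6) (21/2,3) (14,3) (17,9/2) (17,12)]
5. Canonical ring: [(6,6) (21/2,3) (14,3) (17,9/2) (17,12) (6,12)]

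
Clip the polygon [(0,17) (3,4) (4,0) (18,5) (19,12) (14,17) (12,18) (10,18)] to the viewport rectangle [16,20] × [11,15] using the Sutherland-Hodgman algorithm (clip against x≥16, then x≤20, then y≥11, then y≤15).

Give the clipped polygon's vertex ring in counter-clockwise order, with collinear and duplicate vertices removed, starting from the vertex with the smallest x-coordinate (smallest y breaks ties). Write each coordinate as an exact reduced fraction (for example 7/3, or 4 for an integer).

Clipped polygon: [(16,11) (132/7,11) (19,12) (16,15)]

1. After x ≥ 16: [(16,30/7) (18,5) (19,12) (16,15)]
2. After x ≤ 20: [(16,30/7) (18,5) (19,12) (16,15)]
3. After y ≥ 11: [(16,11) (132/7,11) (19,12) (16,15)]
4. After y ≤ 15: [(16,11) (132/7,11) (19,12) (16,15)]
5. Canonical ring: [(16,11) (132/7,11) (19,12) (16,15)]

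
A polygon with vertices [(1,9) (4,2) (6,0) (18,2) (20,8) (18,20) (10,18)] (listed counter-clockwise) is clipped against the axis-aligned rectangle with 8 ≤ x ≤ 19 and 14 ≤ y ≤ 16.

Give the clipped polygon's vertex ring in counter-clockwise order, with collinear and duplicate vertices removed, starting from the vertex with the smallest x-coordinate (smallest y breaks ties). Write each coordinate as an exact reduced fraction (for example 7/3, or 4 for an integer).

Clipped polygon: [(8,14) (19,14) (56/3,16) (8,16)]

1. After x ≥ 8: [(8,16) (8,1/3) (18,2) (20,8) (18,20) (10,18)]
2. After x ≤ 19: [(8,16) (8,1/3) (18,2) (19,5) (19,14) (18,20) (10,18)]
3. After y ≥ 14: [(8,16) (8,14) (19,14) (19,14) (18,20) (10,18)]
4. After y ≤ 16: [(8,16) (8,16) (8,14) (19,14) (19,14) (56/3,16)]
5. Canonical ring: [(8,14) (19,14) (56/3,16) (8,16)]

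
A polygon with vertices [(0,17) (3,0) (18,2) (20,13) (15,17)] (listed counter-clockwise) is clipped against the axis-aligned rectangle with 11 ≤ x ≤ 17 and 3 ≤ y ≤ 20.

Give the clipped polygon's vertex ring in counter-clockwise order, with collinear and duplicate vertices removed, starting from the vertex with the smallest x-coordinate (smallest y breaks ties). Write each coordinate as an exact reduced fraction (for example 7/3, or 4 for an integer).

1. After x ≥ 11: [(11,17) (11,16/15) (18,2) (20,13) (15,17)]
2. After x ≤ 17: [(11,17) (11,16/15) (17,28/15) (17,77/5) (15,17)]
3. After y ≥ 3: [(11,17) (11,3) (17,3) (17,77/5) (15,17)]
4. After y ≤ 20: [(11,17) (11,3) (17,3) (17,77/5) (15,17)]
5. Canonical ring: [(11,3) (17,3) (17,77/5) (15,17) (11,17)]

Clipped polygon: [(11,3) (17,3) (17,77/5) (15,17) (11,17)]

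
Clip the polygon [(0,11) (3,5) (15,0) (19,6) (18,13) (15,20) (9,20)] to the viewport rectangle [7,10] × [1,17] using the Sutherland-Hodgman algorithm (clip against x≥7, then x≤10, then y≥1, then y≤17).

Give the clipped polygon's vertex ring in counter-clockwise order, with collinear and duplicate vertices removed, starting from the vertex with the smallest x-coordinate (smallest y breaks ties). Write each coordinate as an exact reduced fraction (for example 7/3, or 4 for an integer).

1. After x ≥ 7: [(7,18) (7,10/3) (15,0) (19,6) (18,13) (15,20) (9,20)]
2. After x ≤ 10: [(7,18) (7,10/3) (10,25/12) (10,20) (9,20)]
3. After y ≥ 1: [(7,18) (7,10/3) (10,25/12) (10,20) (9,20)]
4. After y ≤ 17: [(7,17) (7,10/3) (10,25/12) (10,17)]
5. Canonical ring: [(7,10/3) (10,25/12) (10,17) (7,17)]

Clipped polygon: [(7,10/3) (10,25/12) (10,17) (7,17)]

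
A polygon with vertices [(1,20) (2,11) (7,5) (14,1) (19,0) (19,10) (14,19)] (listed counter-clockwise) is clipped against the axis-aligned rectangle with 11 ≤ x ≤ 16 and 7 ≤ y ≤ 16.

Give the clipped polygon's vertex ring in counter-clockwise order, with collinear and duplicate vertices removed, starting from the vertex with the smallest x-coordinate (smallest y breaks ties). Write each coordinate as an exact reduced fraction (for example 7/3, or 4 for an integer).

Clipped polygon: [(11,7) (16,7) (16,77/5) (47/3,16) (11,16)]

1. After x ≥ 11: [(11,250/13) (11,19/7) (14,1) (19,0) (19,10) (14,19)]
2. After x ≤ 16: [(11,250/13) (11,19/7) (14,1) (16,3/5) (16,77/5) (14,19)]
3. After y ≥ 7: [(11,250/13) (11,7) (16,7) (16,77/5) (14,19)]
4. After y ≤ 16: [(11,16) (11,7) (16,7) (16,77/5) (47/3,16)]
5. Canonical ring: [(11,7) (16,7) (16,77/5) (47/3,16) (11,16)]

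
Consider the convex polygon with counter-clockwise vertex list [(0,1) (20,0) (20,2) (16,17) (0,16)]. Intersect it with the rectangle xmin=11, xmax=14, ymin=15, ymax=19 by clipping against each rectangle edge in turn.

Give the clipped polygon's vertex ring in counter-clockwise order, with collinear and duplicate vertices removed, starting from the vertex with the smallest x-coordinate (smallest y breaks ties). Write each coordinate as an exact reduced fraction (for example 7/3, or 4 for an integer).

1. After x ≥ 11: [(11,9/20) (20,0) (20,2) (16,17) (11,267/16)]
2. After x ≤ 14: [(11,9/20) (14,3/10) (14,135/8) (11,267/16)]
3. After y ≥ 15: [(11,15) (14,15) (14,135/8) (11,267/16)]
4. After y ≤ 19: [(11,15) (14,15) (14,135/8) (11,267/16)]
5. Canonical ring: [(11,15) (14,15) (14,135/8) (11,267/16)]

Clipped polygon: [(11,15) (14,15) (14,135/8) (11,267/16)]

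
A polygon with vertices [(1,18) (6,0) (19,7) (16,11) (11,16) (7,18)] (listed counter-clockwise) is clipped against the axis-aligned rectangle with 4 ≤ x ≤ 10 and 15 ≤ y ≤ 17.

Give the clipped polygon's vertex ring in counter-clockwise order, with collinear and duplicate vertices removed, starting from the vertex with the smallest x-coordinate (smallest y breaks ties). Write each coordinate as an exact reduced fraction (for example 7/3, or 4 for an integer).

1. After x ≥ 4: [(4,18) (4,36/5) (6,0) (19,7) (16,11) (11,16) (7,18)]
2. After x ≤ 10: [(4,18) (4,36/5) (6,0) (10,28/13) (10,33/2) (7,18)]
3. After y ≥ 15: [(4,18) (4,15) (10,15) (10,33/2) (7,18)]
4. After y ≤ 17: [(4,17) (4,15) (10,15) (10,33/2) (9,17)]
5. Canonical ring: [(4,15) (10,15) (10,33/2) (9,17) (4,17)]

Clipped polygon: [(4,15) (10,15) (10,33/2) (9,17) (4,17)]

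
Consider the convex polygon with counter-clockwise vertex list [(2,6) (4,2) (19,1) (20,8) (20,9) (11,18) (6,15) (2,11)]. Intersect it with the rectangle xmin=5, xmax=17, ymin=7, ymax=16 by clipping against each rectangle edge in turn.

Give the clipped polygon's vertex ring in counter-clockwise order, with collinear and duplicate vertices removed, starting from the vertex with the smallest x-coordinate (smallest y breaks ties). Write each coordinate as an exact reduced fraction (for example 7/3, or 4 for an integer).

Clipped polygon: [(5,7) (17,7) (17,12) (13,16) (23/3,16) (6,15) (5,14)]

1. After x ≥ 5: [(5,29/15) (19,1) (20,8) (20,9) (11,18) (6,15) (5,14)]
2. After x ≤ 17: [(5,29/15) (17,17/15) (17,12) (11,18) (6,15) (5,14)]
3. After y ≥ 7: [(5,7) (17,7) (17,12) (11,18) (6,15) (5,14)]
4. After y ≤ 16: [(5,7) (17,7) (17,12) (13,16) (23/3,16) (6,15) (5,14)]
5. Canonical ring: [(5,7) (17,7) (17,12) (13,16) (23/3,16) (6,15) (5,14)]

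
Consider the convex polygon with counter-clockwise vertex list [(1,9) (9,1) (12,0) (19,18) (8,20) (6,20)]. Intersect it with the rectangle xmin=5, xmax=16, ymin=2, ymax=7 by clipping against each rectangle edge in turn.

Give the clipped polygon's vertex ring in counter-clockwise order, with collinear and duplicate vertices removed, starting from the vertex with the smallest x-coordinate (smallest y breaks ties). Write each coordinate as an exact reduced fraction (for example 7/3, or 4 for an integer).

Clipped polygon: [(5,5) (8,2) (115/9,2) (265/18,7) (5,7)]

1. After x ≥ 5: [(5,89/5) (5,5) (9,1) (12,0) (19,18) (8,20) (6,20)]
2. After x ≤ 16: [(5,89/5) (5,5) (9,1) (12,0) (16,72/7) (16,204/11) (8,20) (6,20)]
3. After y ≥ 2: [(5,89/5) (5,5) (8,2) (115/9,2) (16,72/7) (16,204/11) (8,20) (6,20)]
4. After y ≤ 7: [(5,7) (5,5) (8,2) (115/9,2) (265/18,7)]
5. Canonical ring: [(5,5) (8,2) (115/9,2) (265/18,7) (5,7)]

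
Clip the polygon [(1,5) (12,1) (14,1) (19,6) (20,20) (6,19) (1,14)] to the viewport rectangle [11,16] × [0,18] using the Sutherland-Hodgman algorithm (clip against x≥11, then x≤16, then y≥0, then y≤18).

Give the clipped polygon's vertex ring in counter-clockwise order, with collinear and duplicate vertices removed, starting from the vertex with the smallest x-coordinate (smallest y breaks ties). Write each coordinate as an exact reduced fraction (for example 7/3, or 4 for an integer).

Clipped polygon: [(11,15/11) (12,1) (14,1) (16,3) (16,18) (11,18)]

1. After x ≥ 11: [(11,15/11) (12,1) (14,1) (19,6) (20,20) (11,271/14)]
2. After x ≤ 16: [(11,15/11) (12,1) (14,1) (16,3) (16,138/7) (11,271/14)]
3. After y ≥ 0: [(11,15/11) (12,1) (14,1) (16,3) (16,138/7) (11,271/14)]
4. After y ≤ 18: [(11,18) (11,15/11) (12,1) (14,1) (16,3) (16,18)]
5. Canonical ring: [(11,15/11) (12,1) (14,1) (16,3) (16,18) (11,18)]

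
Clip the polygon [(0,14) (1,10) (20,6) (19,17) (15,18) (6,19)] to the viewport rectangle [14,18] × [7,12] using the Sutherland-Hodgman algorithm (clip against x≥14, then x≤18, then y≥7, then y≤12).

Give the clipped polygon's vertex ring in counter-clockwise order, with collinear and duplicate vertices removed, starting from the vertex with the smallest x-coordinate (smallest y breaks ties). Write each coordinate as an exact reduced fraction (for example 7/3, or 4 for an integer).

1. After x ≥ 14: [(14,138/19) (20,6) (19,17) (15,18) (14,163/9)]
2. After x ≤ 18: [(14,138/19) (18,122/19) (18,69/4) (15,18) (14,163/9)]
3. After y ≥ 7: [(14,138/19) (61/4,7) (18,7) (18,69/4) (15,18) (14,163/9)]
4. After y ≤ 12: [(14,12) (14,138/19) (61/4,7) (18,7) (18,12)]
5. Canonical ring: [(14,138/19) (61/4,7) (18,7) (18,12) (14,12)]

Clipped polygon: [(14,138/19) (61/4,7) (18,7) (18,12) (14,12)]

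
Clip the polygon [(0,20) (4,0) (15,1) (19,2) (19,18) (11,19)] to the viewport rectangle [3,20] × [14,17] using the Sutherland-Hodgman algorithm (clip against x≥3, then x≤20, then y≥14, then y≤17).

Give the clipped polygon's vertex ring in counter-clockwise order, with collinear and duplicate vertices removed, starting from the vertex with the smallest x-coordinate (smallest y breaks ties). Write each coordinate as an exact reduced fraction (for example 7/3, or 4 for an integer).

1. After x ≥ 3: [(3,217/11) (3,5) (4,0) (15,1) (19,2) (19,18) (11,19)]
2. After x ≤ 20: [(3,217/11) (3,5) (4,0) (15,1) (19,2) (19,18) (11,19)]
3. After y ≥ 14: [(3,217/11) (3,14) (19,14) (19,18) (11,19)]
4. After y ≤ 17: [(3,17) (3,14) (19,14) (19,17)]
5. Canonical ring: [(3,14) (19,14) (19,17) (3,17)]

Clipped polygon: [(3,14) (19,14) (19,17) (3,17)]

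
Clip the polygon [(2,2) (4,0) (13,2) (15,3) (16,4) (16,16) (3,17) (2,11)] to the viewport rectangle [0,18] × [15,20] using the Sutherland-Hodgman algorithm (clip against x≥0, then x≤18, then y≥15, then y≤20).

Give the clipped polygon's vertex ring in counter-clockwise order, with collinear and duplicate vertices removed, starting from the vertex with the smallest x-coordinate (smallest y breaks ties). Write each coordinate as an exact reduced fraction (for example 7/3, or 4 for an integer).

Clipped polygon: [(8/3,15) (16,15) (16,16) (3,17)]

1. After x ≥ 0: [(2,2) (4,0) (13,2) (15,3) (16,4) (16,16) (3,17) (2,11)]
2. After x ≤ 18: [(2,2) (4,0) (13,2) (15,3) (16,4) (16,16) (3,17) (2,11)]
3. After y ≥ 15: [(16,15) (16,16) (3,17) (8/3,15)]
4. After y ≤ 20: [(16,15) (16,16) (3,17) (8/3,15)]
5. Canonical ring: [(8/3,15) (16,15) (16,16) (3,17)]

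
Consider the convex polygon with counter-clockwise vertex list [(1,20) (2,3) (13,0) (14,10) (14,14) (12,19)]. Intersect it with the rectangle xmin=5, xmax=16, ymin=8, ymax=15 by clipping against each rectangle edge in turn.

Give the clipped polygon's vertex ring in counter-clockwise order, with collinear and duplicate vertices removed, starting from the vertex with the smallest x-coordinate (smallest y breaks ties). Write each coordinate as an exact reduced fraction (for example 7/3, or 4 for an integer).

Clipped polygon: [(5,8) (69/5,8) (14,10) (14,14) (68/5,15) (5,15)]

1. After x ≥ 5: [(5,216/11) (5,24/11) (13,0) (14,10) (14,14) (12,19)]
2. After x ≤ 16: [(5,216/11) (5,24/11) (13,0) (14,10) (14,14) (12,19)]
3. After y ≥ 8: [(5,216/11) (5,8) (69/5,8) (14,10) (14,14) (12,19)]
4. After y ≤ 15: [(5,15) (5,8) (69/5,8) (14,10) (14,14) (68/5,15)]
5. Canonical ring: [(5,8) (69/5,8) (14,10) (14,14) (68/5,15) (5,15)]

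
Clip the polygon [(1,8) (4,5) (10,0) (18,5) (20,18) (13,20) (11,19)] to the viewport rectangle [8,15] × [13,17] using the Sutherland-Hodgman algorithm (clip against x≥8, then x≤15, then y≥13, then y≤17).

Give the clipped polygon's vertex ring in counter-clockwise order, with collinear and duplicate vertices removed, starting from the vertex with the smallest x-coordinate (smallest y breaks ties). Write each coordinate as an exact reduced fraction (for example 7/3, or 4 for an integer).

1. After x ≥ 8: [(8,157/10) (8,5/3) (10,0) (18,5) (20,18) (13,20) (11,19)]
2. After x ≤ 15: [(8,157/10) (8,5/3) (10,0) (15,25/8) (15,136/7) (13,20) (11,19)]
3. After y ≥ 13: [(8,157/10) (8,13) (15,13) (15,136/7) (13,20) (11,19)]
4. After y ≤ 17: [(101/11,17) (8,157/10) (8,13) (15,13) (15,17)]
5. Canonical ring: [(8,13) (15,13) (15,17) (101/11,17) (8,157/10)]

Clipped polygon: [(8,13) (15,13) (15,17) (101/11,17) (8,157/10)]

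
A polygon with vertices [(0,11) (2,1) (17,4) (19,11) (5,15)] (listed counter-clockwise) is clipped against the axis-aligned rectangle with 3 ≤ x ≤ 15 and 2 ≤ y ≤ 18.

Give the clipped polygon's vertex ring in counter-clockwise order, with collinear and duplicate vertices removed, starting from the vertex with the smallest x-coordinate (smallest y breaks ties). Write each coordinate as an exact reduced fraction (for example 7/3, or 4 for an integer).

Clipped polygon: [(3,2) (7,2) (15,18/5) (15,85/7) (5,15) (3,67/5)]

1. After x ≥ 3: [(3,67/5) (3,6/5) (17,4) (19,11) (5,15)]
2. After x ≤ 15: [(3,67/5) (3,6/5) (15,18/5) (15,85/7) (5,15)]
3. After y ≥ 2: [(3,67/5) (3,2) (7,2) (15,18/5) (15,85/7) (5,15)]
4. After y ≤ 18: [(3,67/5) (3,2) (7,2) (15,18/5) (15,85/7) (5,15)]
5. Canonical ring: [(3,2) (7,2) (15,18/5) (15,85/7) (5,15) (3,67/5)]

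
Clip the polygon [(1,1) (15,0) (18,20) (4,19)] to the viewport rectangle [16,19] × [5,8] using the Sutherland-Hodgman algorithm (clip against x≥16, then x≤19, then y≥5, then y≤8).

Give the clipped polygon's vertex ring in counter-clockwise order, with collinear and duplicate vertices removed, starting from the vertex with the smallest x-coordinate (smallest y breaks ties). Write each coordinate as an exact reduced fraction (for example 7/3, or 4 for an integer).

1. After x ≥ 16: [(16,20/3) (18,20) (16,139/7)]
2. After x ≤ 19: [(16,20/3) (18,20) (16,139/7)]
3. After y ≥ 5: [(16,20/3) (18,20) (16,139/7)]
4. After y ≤ 8: [(16,8) (16,20/3) (81/5,8)]
5. Canonical ring: [(16,20/3) (81/5,8) (16,8)]

Clipped polygon: [(16,20/3) (81/5,8) (16,8)]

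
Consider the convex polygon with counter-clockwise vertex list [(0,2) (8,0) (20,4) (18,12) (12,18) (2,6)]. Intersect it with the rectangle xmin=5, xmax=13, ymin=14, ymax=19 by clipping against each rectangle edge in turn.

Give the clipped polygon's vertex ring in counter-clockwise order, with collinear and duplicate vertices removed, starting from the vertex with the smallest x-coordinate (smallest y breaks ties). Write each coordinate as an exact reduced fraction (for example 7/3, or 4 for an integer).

Clipped polygon: [(26/3,14) (13,14) (13,17) (12,18)]

1. After x ≥ 5: [(5,3/4) (8,0) (20,4) (18,12) (12,18) (5,48/5)]
2. After x ≤ 13: [(5,3/4) (8,0) (13,5/3) (13,17) (12,18) (5,48/5)]
3. After y ≥ 14: [(13,14) (13,17) (12,18) (26/3,14)]
4. After y ≤ 19: [(13,14) (13,17) (12,18) (26/3,14)]
5. Canonical ring: [(26/3,14) (13,14) (13,17) (12,18)]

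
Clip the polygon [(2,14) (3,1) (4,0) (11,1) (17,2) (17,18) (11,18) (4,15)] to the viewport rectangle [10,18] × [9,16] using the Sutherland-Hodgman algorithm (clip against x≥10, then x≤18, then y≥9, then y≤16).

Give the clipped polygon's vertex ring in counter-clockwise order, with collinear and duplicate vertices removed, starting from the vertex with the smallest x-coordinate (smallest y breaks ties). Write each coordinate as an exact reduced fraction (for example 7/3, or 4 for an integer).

1. After x ≥ 10: [(10,6/7) (11,1) (17,2) (17,18) (11,18) (10,123/7)]
2. After x ≤ 18: [(10,6/7) (11,1) (17,2) (17,18) (11,18) (10,123/7)]
3. After y ≥ 9: [(10,9) (17,9) (17,18) (11,18) (10,123/7)]
4. After y ≤ 16: [(10,16) (10,9) (17,9) (17,16)]
5. Canonical ring: [(10,9) (17,9) (17,16) (10,16)]

Clipped polygon: [(10,9) (17,9) (17,16) (10,16)]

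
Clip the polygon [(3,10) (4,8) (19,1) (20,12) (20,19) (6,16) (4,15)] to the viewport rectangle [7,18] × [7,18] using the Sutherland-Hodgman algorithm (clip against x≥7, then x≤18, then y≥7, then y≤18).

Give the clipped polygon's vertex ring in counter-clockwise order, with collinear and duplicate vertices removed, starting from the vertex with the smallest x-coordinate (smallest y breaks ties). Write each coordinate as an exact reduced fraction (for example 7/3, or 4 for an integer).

Clipped polygon: [(7,7) (18,7) (18,18) (46/3,18) (7,227/14)]

1. After x ≥ 7: [(7,33/5) (19,1) (20,12) (20,19) (7,227/14)]
2. After x ≤ 18: [(7,33/5) (18,22/15) (18,130/7) (7,227/14)]
3. After y ≥ 7: [(7,7) (18,7) (18,130/7) (7,227/14)]
4. After y ≤ 18: [(7,7) (18,7) (18,18) (46/3,18) (7,227/14)]
5. Canonical ring: [(7,7) (18,7) (18,18) (46/3,18) (7,227/14)]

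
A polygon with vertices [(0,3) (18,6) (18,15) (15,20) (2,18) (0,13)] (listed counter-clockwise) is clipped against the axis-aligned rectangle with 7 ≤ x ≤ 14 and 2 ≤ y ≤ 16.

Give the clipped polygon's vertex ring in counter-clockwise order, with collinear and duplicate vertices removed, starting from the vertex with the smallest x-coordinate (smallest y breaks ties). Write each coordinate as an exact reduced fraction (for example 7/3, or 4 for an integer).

1. After x ≥ 7: [(7,25/6) (18,6) (18,15) (15,20) (7,244/13)]
2. After x ≤ 14: [(7,25/6) (14,16/3) (14,258/13) (7,244/13)]
3. After y ≥ 2: [(7,25/6) (14,16/3) (14,258/13) (7,244/13)]
4. After y ≤ 16: [(7,16) (7,25/6) (14,16/3) (14,16)]
5. Canonical ring: [(7,25/6) (14,16/3) (14,16) (7,16)]

Clipped polygon: [(7,25/6) (14,16/3) (14,16) (7,16)]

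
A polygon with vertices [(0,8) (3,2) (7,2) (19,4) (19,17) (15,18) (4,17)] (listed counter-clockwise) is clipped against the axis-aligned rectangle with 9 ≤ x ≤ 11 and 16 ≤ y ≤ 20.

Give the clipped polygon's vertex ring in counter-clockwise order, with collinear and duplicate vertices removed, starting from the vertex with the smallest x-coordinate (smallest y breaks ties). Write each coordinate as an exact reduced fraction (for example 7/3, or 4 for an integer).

Clipped polygon: [(9,16) (11,16) (11,194/11) (9,192/11)]

1. After x ≥ 9: [(9,7/3) (19,4) (19,17) (15,18) (9,192/11)]
2. After x ≤ 11: [(9,7/3) (11,8/3) (11,194/11) (9,192/11)]
3. After y ≥ 16: [(9,16) (11,16) (11,194/11) (9,192/11)]
4. After y ≤ 20: [(9,16) (11,16) (11,194/11) (9,192/11)]
5. Canonical ring: [(9,16) (11,16) (11,194/11) (9,192/11)]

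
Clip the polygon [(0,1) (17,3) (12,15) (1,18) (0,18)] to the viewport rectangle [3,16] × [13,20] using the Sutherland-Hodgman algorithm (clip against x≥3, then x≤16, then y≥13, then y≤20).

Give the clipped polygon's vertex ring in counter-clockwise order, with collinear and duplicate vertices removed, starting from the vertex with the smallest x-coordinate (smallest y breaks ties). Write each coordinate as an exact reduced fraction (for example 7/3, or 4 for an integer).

1. After x ≥ 3: [(3,23/17) (17,3) (12,15) (3,192/11)]
2. After x ≤ 16: [(3,23/17) (16,49/17) (16,27/5) (12,15) (3,192/11)]
3. After y ≥ 13: [(3,13) (77/6,13) (12,15) (3,192/11)]
4. After y ≤ 20: [(3,13) (77/6,13) (12,15) (3,192/11)]
5. Canonical ring: [(3,13) (77/6,13) (12,15) (3,192/11)]

Clipped polygon: [(3,13) (77/6,13) (12,15) (3,192/11)]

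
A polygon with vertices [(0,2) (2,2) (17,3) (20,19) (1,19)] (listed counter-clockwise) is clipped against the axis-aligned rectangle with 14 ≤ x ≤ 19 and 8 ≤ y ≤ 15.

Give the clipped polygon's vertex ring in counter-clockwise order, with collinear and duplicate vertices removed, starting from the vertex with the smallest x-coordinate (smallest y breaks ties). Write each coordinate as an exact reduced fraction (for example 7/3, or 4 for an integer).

Clipped polygon: [(14,8) (287/16,8) (19,41/3) (19,15) (14,15)]

1. After x ≥ 14: [(14,14/5) (17,3) (20,19) (14,19)]
2. After x ≤ 19: [(14,14/5) (17,3) (19,41/3) (19,19) (14,19)]
3. After y ≥ 8: [(14,8) (287/16,8) (19,41/3) (19,19) (14,19)]
4. After y ≤ 15: [(14,15) (14,8) (287/16,8) (19,41/3) (19,15)]
5. Canonical ring: [(14,8) (287/16,8) (19,41/3) (19,15) (14,15)]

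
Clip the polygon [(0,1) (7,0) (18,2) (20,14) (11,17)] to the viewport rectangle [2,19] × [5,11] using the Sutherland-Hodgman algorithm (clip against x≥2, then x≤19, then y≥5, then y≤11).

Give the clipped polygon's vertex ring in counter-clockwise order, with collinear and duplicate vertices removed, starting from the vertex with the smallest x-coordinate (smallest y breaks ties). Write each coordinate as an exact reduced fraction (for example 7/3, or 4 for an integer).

Clipped polygon: [(11/4,5) (37/2,5) (19,8) (19,11) (55/8,11)]

1. After x ≥ 2: [(2,43/11) (2,5/7) (7,0) (18,2) (20,14) (11,17)]
2. After x ≤ 19: [(2,43/11) (2,5/7) (7,0) (18,2) (19,8) (19,43/3) (11,17)]
3. After y ≥ 5: [(11/4,5) (37/2,5) (19,8) (19,43/3) (11,17)]
4. After y ≤ 11: [(55/8,11) (11/4,5) (37/2,5) (19,8) (19,11)]
5. Canonical ring: [(11/4,5) (37/2,5) (19,8) (19,11) (55/8,11)]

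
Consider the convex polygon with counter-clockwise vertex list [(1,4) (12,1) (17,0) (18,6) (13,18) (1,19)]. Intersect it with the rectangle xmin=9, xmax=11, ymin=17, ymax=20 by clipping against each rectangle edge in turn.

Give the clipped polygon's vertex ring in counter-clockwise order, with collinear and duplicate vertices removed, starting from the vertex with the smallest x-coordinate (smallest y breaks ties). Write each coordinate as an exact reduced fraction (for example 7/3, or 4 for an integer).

Clipped polygon: [(9,17) (11,17) (11,109/6) (9,55/3)]

1. After x ≥ 9: [(9,20/11) (12,1) (17,0) (18,6) (13,18) (9,55/3)]
2. After x ≤ 11: [(9,20/11) (11,14/11) (11,109/6) (9,55/3)]
3. After y ≥ 17: [(9,17) (11,17) (11,109/6) (9,55/3)]
4. After y ≤ 20: [(9,17) (11,17) (11,109/6) (9,55/3)]
5. Canonical ring: [(9,17) (11,17) (11,109/6) (9,55/3)]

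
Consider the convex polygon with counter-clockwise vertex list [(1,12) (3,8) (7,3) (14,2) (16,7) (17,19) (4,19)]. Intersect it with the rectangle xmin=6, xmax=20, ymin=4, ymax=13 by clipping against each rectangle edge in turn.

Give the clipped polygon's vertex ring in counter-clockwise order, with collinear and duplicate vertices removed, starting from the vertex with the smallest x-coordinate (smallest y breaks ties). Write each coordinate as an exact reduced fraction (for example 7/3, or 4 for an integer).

Clipped polygon: [(6,17/4) (31/5,4) (74/5,4) (16,7) (33/2,13) (6,13)]

1. After x ≥ 6: [(6,17/4) (7,3) (14,2) (16,7) (17,19) (6,19)]
2. After x ≤ 20: [(6,17/4) (7,3) (14,2) (16,7) (17,19) (6,19)]
3. After y ≥ 4: [(6,17/4) (31/5,4) (74/5,4) (16,7) (17,19) (6,19)]
4. After y ≤ 13: [(6,13) (6,17/4) (31/5,4) (74/5,4) (16,7) (33/2,13)]
5. Canonical ring: [(6,17/4) (31/5,4) (74/5,4) (16,7) (33/2,13) (6,13)]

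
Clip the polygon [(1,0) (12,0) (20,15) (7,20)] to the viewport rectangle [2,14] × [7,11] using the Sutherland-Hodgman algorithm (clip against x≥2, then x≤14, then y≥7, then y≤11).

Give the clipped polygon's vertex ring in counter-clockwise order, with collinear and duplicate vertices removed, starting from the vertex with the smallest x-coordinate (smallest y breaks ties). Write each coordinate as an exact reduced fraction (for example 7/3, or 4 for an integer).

Clipped polygon: [(31/10,7) (14,7) (14,11) (43/10,11)]

1. After x ≥ 2: [(2,10/3) (2,0) (12,0) (20,15) (7,20)]
2. After x ≤ 14: [(2,10/3) (2,0) (12,0) (14,15/4) (14,225/13) (7,20)]
3. After y ≥ 7: [(31/10,7) (14,7) (14,225/13) (7,20)]
4. After y ≤ 11: [(43/10,11) (31/10,7) (14,7) (14,11)]
5. Canonical ring: [(31/10,7) (14,7) (14,11) (43/10,11)]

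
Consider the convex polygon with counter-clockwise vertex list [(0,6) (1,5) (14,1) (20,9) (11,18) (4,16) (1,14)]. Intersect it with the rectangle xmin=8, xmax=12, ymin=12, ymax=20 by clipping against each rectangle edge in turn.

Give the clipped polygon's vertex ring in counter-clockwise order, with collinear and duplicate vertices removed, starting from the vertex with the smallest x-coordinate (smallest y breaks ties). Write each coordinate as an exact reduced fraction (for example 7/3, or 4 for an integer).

1. After x ≥ 8: [(8,37/13) (14,1) (20,9) (11,18) (8,120/7)]
2. After x ≤ 12: [(8,37/13) (12,21/13) (12,17) (11,18) (8,120/7)]
3. After y ≥ 12: [(8,12) (12,12) (12,17) (11,18) (8,120/7)]
4. After y ≤ 20: [(8,12) (12,12) (12,17) (11,18) (8,120/7)]
5. Canonical ring: [(8,12) (12,12) (12,17) (11,18) (8,120/7)]

Clipped polygon: [(8,12) (12,12) (12,17) (11,18) (8,120/7)]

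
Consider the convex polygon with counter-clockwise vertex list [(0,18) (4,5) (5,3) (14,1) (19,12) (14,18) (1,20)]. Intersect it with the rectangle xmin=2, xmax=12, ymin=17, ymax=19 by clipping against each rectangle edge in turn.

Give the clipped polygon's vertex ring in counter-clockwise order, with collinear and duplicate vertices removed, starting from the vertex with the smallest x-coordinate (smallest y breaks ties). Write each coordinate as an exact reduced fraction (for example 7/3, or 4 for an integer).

1. After x ≥ 2: [(2,23/2) (4,5) (5,3) (14,1) (19,12) (14,18) (2,258/13)]
2. After x ≤ 12: [(2,23/2) (4,5) (5,3) (12,13/9) (12,238/13) (2,258/13)]
3. After y ≥ 17: [(2,17) (12,17) (12,238/13) (2,258/13)]
4. After y ≤ 19: [(2,19) (2,17) (12,17) (12,238/13) (15/2,19)]
5. Canonical ring: [(2,17) (12,17) (12,238/13) (15/2,19) (2,19)]

Clipped polygon: [(2,17) (12,17) (12,238/13) (15/2,19) (2,19)]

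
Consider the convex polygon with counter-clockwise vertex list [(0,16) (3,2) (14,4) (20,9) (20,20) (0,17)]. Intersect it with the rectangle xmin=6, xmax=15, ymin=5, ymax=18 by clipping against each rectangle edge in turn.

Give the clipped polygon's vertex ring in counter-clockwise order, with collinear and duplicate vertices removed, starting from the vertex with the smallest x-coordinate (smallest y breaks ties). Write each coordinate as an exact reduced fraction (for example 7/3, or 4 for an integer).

Clipped polygon: [(6,5) (15,5) (15,18) (20/3,18) (6,179/10)]

1. After x ≥ 6: [(6,28/11) (14,4) (20,9) (20,20) (6,179/10)]
2. After x ≤ 15: [(6,28/11) (14,4) (15,29/6) (15,77/4) (6,179/10)]
3. After y ≥ 5: [(6,5) (15,5) (15,77/4) (6,179/10)]
4. After y ≤ 18: [(6,5) (15,5) (15,18) (20/3,18) (6,179/10)]
5. Canonical ring: [(6,5) (15,5) (15,18) (20/3,18) (6,179/10)]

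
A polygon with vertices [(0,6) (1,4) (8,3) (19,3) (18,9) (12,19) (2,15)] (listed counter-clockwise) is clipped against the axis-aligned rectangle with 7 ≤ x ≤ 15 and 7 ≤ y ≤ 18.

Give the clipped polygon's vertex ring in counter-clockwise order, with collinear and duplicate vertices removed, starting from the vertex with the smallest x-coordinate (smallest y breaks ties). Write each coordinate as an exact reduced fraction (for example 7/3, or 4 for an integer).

1. After x ≥ 7: [(7,22/7) (8,3) (19,3) (18,9) (12,19) (7,17)]
2. After x ≤ 15: [(7,22/7) (8,3) (15,3) (15,14) (12,19) (7,17)]
3. After y ≥ 7: [(7,7) (15,7) (15,14) (12,19) (7,17)]
4. After y ≤ 18: [(7,7) (15,7) (15,14) (63/5,18) (19/2,18) (7,17)]
5. Canonical ring: [(7,7) (15,7) (15,14) (63/5,18) (19/2,18) (7,17)]

Clipped polygon: [(7,7) (15,7) (15,14) (63/5,18) (19/2,18) (7,17)]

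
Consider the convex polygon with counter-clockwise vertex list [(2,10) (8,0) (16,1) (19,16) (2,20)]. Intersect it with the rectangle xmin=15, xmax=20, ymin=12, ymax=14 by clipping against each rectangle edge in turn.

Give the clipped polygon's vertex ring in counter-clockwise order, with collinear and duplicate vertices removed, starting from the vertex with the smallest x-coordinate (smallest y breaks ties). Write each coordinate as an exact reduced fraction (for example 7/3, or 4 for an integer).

Clipped polygon: [(15,12) (91/5,12) (93/5,14) (15,14)]

1. After x ≥ 15: [(15,7/8) (16,1) (19,16) (15,288/17)]
2. After x ≤ 20: [(15,7/8) (16,1) (19,16) (15,288/17)]
3. After y ≥ 12: [(15,12) (91/5,12) (19,16) (15,288/17)]
4. After y ≤ 14: [(15,14) (15,12) (91/5,12) (93/5,14)]
5. Canonical ring: [(15,12) (91/5,12) (93/5,14) (15,14)]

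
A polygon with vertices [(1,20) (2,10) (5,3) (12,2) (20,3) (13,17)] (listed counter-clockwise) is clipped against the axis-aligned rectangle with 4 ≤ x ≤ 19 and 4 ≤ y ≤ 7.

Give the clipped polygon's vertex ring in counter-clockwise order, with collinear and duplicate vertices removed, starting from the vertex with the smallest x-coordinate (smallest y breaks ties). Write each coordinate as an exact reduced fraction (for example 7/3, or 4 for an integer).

1. After x ≥ 4: [(4,77/4) (4,16/3) (5,3) (12,2) (20,3) (13,17)]
2. After x ≤ 19: [(4,77/4) (4,16/3) (5,3) (12,2) (19,23/8) (19,5) (13,17)]
3. After y ≥ 4: [(4,77/4) (4,16/3) (32/7,4) (19,4) (19,5) (13,17)]
4. After y ≤ 7: [(4,7) (4,16/3) (32/7,4) (19,4) (19,5) (18,7)]
5. Canonical ring: [(4,16/3) (32/7,4) (19,4) (19,5) (18,7) (4,7)]

Clipped polygon: [(4,16/3) (32/7,4) (19,4) (19,5) (18,7) (4,7)]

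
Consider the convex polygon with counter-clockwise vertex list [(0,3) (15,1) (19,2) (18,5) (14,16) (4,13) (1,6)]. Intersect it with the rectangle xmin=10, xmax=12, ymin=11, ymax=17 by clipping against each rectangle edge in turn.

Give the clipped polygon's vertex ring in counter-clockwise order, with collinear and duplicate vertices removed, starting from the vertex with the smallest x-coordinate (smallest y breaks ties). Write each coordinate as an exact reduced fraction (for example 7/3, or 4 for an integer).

Clipped polygon: [(10,11) (12,11) (12,77/5) (10,74/5)]

1. After x ≥ 10: [(10,5/3) (15,1) (19,2) (18,5) (14,16) (10,74/5)]
2. After x ≤ 12: [(10,5/3) (12,7/5) (12,77/5) (10,74/5)]
3. After y ≥ 11: [(10,11) (12,11) (12,77/5) (10,74/5)]
4. After y ≤ 17: [(10,11) (12,11) (12,77/5) (10,74/5)]
5. Canonical ring: [(10,11) (12,11) (12,77/5) (10,74/5)]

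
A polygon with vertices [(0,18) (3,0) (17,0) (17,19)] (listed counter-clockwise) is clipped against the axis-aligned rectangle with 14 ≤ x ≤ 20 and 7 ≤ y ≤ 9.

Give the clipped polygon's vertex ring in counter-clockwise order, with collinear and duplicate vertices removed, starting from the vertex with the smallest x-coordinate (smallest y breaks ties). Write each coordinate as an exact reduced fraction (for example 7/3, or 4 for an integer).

1. After x ≥ 14: [(14,320/17) (14,0) (17,0) (17,19)]
2. After x ≤ 20: [(14,320/17) (14,0) (17,0) (17,19)]
3. After y ≥ 7: [(14,320/17) (14,7) (17,7) (17,19)]
4. After y ≤ 9: [(14,9) (14,7) (17,7) (17,9)]
5. Canonical ring: [(14,7) (17,7) (17,9) (14,9)]

Clipped polygon: [(14,7) (17,7) (17,9) (14,9)]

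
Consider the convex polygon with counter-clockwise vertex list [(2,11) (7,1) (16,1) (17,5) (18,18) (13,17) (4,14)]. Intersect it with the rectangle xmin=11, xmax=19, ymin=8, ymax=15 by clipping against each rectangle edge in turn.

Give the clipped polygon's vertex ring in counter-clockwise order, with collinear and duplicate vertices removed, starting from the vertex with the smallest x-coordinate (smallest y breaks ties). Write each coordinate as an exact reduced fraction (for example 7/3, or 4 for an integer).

1. After x ≥ 11: [(11,1) (16,1) (17,5) (18,18) (13,17) (11,49/3)]
2. After x ≤ 19: [(11,1) (16,1) (17,5) (18,18) (13,17) (11,49/3)]
3. After y ≥ 8: [(11,8) (224/13,8) (18,18) (13,17) (11,49/3)]
4. After y ≤ 15: [(11,15) (11,8) (224/13,8) (231/13,15)]
5. Canonical ring: [(11,8) (224/13,8) (231/13,15) (11,15)]

Clipped polygon: [(11,8) (224/13,8) (231/13,15) (11,15)]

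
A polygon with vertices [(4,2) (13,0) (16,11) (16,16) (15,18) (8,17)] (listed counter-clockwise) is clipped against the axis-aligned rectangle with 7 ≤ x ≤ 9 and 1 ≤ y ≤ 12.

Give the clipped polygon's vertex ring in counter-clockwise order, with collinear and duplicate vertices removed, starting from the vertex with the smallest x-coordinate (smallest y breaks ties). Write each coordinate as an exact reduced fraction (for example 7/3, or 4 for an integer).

Clipped polygon: [(7,4/3) (17/2,1) (9,1) (9,12) (7,12)]

1. After x ≥ 7: [(7,53/4) (7,4/3) (13,0) (16,11) (16,16) (15,18) (8,17)]
2. After x ≤ 9: [(7,53/4) (7,4/3) (9,8/9) (9,120/7) (8,17)]
3. After y ≥ 1: [(7,53/4) (7,4/3) (17/2,1) (9,1) (9,120/7) (8,17)]
4. After y ≤ 12: [(7,12) (7,4/3) (17/2,1) (9,1) (9,12)]
5. Canonical ring: [(7,4/3) (17/2,1) (9,1) (9,12) (7,12)]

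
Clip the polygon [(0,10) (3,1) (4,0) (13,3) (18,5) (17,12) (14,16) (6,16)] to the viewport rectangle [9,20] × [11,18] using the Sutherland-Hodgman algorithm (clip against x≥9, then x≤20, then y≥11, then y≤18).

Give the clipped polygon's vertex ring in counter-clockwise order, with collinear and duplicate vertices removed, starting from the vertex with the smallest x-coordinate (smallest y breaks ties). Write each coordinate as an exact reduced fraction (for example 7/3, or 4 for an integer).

Clipped polygon: [(9,11) (120/7,11) (17,12) (14,16) (9,16)]

1. After x ≥ 9: [(9,5/3) (13,3) (18,5) (17,12) (14,16) (9,16)]
2. After x ≤ 20: [(9,5/3) (13,3) (18,5) (17,12) (14,16) (9,16)]
3. After y ≥ 11: [(9,11) (120/7,11) (17,12) (14,16) (9,16)]
4. After y ≤ 18: [(9,11) (120/7,11) (17,12) (14,16) (9,16)]
5. Canonical ring: [(9,11) (120/7,11) (17,12) (14,16) (9,16)]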